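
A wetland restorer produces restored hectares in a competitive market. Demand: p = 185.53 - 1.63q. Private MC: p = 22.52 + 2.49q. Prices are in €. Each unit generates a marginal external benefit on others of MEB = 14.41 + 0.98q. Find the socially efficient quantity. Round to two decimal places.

q* = 56.50

Social marginal cost = private MC − MEB = 8.11 + 1.51q.
Set SMC = demand: 8.11 + 1.51q = 185.53 - 1.63q → q* = 56.5032.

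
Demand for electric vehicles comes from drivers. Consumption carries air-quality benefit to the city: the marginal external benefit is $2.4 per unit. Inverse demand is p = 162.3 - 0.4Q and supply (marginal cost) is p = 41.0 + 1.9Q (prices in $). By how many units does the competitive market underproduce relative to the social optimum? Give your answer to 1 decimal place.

1.0 units

Market equilibrium (private): 41.0 + 1.9Q = 162.3 - 0.4Q → Q_m = 52.7391.
Social marginal benefit = demand + MEB = 164.7 - 0.4Q.
Set SMB = MC: 164.7 - 0.4Q = 41.0 + 1.9Q → Q* = 53.7826.
Gap = |52.7391 − 53.7826| = 1.0435.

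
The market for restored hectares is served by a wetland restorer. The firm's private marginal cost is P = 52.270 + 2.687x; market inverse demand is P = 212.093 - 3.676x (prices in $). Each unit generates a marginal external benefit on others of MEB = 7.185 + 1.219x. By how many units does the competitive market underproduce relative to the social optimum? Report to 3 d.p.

7.349 units

Market equilibrium (private): 52.270 + 2.687x = 212.093 - 3.676x → x_m = 25.1176.
Social marginal cost = private MC − MEB = 45.085 + 1.468x.
Set SMC = demand: 45.085 + 1.468x = 212.093 - 3.676x → x* = 32.4666.
Gap = |25.1176 − 32.4666| = 7.3490.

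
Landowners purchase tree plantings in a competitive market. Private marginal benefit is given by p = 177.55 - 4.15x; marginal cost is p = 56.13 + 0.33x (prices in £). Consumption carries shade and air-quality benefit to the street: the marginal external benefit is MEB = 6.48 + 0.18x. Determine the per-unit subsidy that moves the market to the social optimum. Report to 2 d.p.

subsidy = £11.83 per unit

Social marginal benefit = demand + MEB = 184.03 - 3.97x.
Set SMB = MC: 184.03 - 3.97x = 56.13 + 0.33x → x* = 29.7442.
The Pigouvian subsidy equals MEB at x*: 6.48 + 0.18×29.7442 = 11.8340.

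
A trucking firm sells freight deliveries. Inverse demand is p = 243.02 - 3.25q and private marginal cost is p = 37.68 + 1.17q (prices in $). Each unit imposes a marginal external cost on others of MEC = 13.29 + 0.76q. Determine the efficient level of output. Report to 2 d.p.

q* = 37.08

Social marginal cost = private MC + MEC = 50.97 + 1.93q.
Set SMC = demand: 50.97 + 1.93q = 243.02 - 3.25q → q* = 37.0753.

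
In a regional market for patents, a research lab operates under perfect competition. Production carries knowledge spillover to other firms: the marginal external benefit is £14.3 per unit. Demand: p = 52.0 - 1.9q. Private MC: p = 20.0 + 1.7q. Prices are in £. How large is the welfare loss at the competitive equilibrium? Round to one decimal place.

DWL = £28.4

Market equilibrium (private): 20.0 + 1.7q = 52.0 - 1.9q → q_m = 8.8889.
Social marginal cost = private MC − MEB = 5.7 + 1.7q.
Set SMC = demand: 5.7 + 1.7q = 52.0 - 1.9q → q* = 12.8611.
The loss is the area between SMC and demand from q* to q_m; with linear curves that's a triangle of height MEB(q_m).
DWL = ½ × 3.9722 × 14.3000 = 28.4012.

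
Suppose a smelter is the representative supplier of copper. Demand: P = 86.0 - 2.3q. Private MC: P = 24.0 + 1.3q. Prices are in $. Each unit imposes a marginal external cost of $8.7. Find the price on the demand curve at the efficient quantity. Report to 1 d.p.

Social marginal cost = private MC + MEC = 32.7 + 1.3q.
Set SMC = demand: 32.7 + 1.3q = 86.0 - 2.3q → q* = 14.8056.
Consumer price on the demand curve at q*: 86.0 − 2.3×14.8056 = 51.9471.

P = $51.9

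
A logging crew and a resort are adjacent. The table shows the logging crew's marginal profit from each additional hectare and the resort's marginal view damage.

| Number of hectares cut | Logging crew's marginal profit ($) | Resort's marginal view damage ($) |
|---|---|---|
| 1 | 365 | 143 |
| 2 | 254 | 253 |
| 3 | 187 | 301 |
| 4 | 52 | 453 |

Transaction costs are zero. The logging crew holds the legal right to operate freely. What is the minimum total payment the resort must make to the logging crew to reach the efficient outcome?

$239

Left alone the logging crew would choose level 4 (marginal profit stays positive).
Efficient level: k* = 2 (marginal profit ≥ marginal view damage through 2).
The resort must at least cover the logging crew's forgone profit from cutting 4→2: 187 + 52 = 239.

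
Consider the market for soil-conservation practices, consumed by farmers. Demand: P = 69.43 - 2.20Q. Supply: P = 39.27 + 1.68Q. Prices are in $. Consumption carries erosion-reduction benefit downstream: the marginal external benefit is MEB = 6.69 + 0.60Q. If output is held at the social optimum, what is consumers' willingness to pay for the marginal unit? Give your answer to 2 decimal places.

Social marginal benefit = demand + MEB = 76.12 - 1.60Q.
Set SMB = MC: 76.12 - 1.60Q = 39.27 + 1.68Q → Q* = 11.2348.
Consumer price on the demand curve at Q*: 69.43 − 2.20×11.2348 = 44.7134.

P = $44.71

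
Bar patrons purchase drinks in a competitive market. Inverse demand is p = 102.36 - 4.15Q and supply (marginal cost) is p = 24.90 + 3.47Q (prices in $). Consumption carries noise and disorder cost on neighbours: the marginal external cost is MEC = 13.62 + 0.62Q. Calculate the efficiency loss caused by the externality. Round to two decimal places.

Market equilibrium (private): 24.90 + 3.47Q = 102.36 - 4.15Q → Q_m = 10.1654.
Social marginal benefit = demand − MEC = 88.74 - 4.77Q.
Set SMB = MC: 88.74 - 4.77Q = 24.90 + 3.47Q → Q* = 7.7476.
Height of the DWL triangle at Q_m is MC(Q_m) − SMB(Q_m) = MEC(Q_m) = 19.9225.
DWL = ½ × 2.4178 × 19.9225 = 24.0843.

DWL = $24.08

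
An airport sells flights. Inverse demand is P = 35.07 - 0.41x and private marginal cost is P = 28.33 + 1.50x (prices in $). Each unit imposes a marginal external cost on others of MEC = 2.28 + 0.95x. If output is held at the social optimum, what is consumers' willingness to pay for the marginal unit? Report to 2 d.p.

P = $34.43

Social marginal cost = private MC + MEC = 30.61 + 2.45x.
Set SMC = demand: 30.61 + 2.45x = 35.07 - 0.41x → x* = 1.5594.
Consumer price on the demand curve at x*: 35.07 − 0.41×1.5594 = 34.4306.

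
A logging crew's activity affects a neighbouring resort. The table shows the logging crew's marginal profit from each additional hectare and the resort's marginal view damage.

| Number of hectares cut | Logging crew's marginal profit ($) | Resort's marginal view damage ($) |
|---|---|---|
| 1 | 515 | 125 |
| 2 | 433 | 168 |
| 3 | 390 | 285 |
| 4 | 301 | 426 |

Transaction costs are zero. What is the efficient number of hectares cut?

Bargaining reaches the level where marginal profit last exceeds marginal view damage.
That holds through level 3 (390 ≥ 285) but not at 4 (301 < 426).

3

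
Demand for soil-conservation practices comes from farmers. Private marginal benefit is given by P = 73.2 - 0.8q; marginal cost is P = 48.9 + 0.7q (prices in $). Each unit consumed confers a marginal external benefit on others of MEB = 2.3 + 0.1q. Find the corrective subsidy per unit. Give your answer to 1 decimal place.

Social marginal benefit = demand + MEB = 75.5 - 0.7q.
Set SMB = MC: 75.5 - 0.7q = 48.9 + 0.7q → q* = 19.0000.
The Pigouvian subsidy equals MEB at q*: 2.3 + 0.1×19.0000 = 4.2000.

subsidy = $4.2 per unit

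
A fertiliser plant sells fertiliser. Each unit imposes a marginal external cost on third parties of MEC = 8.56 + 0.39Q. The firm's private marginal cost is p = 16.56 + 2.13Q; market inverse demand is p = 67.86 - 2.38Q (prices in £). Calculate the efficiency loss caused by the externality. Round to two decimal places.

DWL = £17.23

Market equilibrium (private): 16.56 + 2.13Q = 67.86 - 2.38Q → Q_m = 11.3747.
Social marginal cost = private MC + MEC = 25.12 + 2.52Q.
Set SMC = demand: 25.12 + 2.52Q = 67.86 - 2.38Q → Q* = 8.7224.
Height of the DWL triangle at Q_m is SMC(Q_m) − demand(Q_m) = MEC(Q_m) = 12.9961.
DWL = ½ × 2.6523 × 12.9961 = 17.2348.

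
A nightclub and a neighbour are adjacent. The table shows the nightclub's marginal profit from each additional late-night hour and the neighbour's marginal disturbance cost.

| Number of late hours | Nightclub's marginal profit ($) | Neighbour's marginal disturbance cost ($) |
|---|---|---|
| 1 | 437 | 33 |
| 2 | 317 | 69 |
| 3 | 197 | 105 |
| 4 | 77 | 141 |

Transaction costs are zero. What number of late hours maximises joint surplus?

Bargaining reaches the level where marginal profit last exceeds marginal disturbance cost.
That holds through level 3 (197 ≥ 105) but not at 4 (77 < 141).

3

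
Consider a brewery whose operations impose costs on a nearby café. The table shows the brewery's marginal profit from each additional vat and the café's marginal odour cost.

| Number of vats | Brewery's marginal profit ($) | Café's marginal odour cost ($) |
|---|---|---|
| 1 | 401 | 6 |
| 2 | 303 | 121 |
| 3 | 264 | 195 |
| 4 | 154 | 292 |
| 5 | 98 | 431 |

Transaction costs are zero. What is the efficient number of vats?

Bargaining reaches the level where marginal profit last exceeds marginal odour cost.
That holds through level 3 (264 ≥ 195) but not at 4 (154 < 292).

3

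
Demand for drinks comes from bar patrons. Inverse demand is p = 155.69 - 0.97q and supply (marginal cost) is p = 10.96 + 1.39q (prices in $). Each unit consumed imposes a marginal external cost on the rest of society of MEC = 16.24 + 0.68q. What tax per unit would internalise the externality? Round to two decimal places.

Social marginal benefit = demand − MEC = 139.45 - 1.65q.
Set SMB = MC: 139.45 - 1.65q = 10.96 + 1.39q → q* = 42.2664.
The Pigouvian tax equals MEC at q*: 16.24 + 0.68×42.2664 = 44.9812.

tax = $44.98 per unit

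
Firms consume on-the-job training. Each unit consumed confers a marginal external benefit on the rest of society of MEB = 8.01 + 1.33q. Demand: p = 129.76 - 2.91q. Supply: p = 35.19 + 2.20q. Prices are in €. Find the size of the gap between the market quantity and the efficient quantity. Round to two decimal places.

Market equilibrium (private): 35.19 + 2.20q = 129.76 - 2.91q → q_m = 18.5068.
Social marginal benefit = demand + MEB = 137.77 - 1.58q.
Set SMB = MC: 137.77 - 1.58q = 35.19 + 2.20q → q* = 27.1376.
Gap = |18.5068 − 27.1376| = 8.6308.

8.63 units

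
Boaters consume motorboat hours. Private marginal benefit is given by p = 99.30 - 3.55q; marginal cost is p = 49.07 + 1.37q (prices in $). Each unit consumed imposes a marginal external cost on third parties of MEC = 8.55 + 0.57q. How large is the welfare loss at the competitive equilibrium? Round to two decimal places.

Market equilibrium (private): 49.07 + 1.37q = 99.30 - 3.55q → q_m = 10.2093.
Social marginal benefit = demand − MEC = 90.75 - 4.12q.
Set SMB = MC: 90.75 - 4.12q = 49.07 + 1.37q → q* = 7.5920.
Between q* and q_m the wedge MC − SMB runs linearly from 0 to MEC(q_m), so the loss is a triangle.
DWL = ½ × 2.6173 × 14.3693 = 18.8044.

DWL = $18.80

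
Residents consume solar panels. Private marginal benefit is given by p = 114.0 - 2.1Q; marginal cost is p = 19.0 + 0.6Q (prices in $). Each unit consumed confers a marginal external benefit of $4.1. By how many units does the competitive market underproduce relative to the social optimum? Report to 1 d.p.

Market equilibrium (private): 19.0 + 0.6Q = 114.0 - 2.1Q → Q_m = 35.1852.
Social marginal benefit = demand + MEB = 118.1 - 2.1Q.
Set SMB = MC: 118.1 - 2.1Q = 19.0 + 0.6Q → Q* = 36.7037.
Gap = |35.1852 − 36.7037| = 1.5185.

1.5 units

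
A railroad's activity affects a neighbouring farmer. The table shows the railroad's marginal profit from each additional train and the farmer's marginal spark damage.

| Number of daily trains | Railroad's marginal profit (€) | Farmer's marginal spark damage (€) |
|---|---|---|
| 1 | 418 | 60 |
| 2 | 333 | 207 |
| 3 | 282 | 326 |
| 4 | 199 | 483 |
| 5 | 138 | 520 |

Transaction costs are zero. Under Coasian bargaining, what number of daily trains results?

2

Bargaining reaches the level where marginal profit last exceeds marginal spark damage.
That holds through level 2 (333 ≥ 207) but not at 3 (282 < 326).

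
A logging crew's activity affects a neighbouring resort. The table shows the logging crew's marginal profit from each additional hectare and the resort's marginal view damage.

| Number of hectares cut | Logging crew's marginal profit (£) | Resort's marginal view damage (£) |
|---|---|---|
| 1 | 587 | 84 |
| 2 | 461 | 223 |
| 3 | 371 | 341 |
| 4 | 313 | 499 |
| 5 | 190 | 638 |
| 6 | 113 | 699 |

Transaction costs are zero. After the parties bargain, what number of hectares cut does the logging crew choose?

3

Bargaining reaches the level where marginal profit last exceeds marginal view damage.
That holds through level 3 (371 ≥ 341) but not at 4 (313 < 499).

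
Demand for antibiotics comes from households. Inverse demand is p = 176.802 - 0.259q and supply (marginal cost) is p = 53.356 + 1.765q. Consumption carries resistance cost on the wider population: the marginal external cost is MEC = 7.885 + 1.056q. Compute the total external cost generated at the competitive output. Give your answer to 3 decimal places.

2445.030

Market equilibrium (private): 53.356 + 1.765q = 176.802 - 0.259q → q_m = 60.9911.
Total external cost = ∫₀^{q_m} (7.885 + 1.056q) dq = 7.885×60.9911 + ½×1.056×60.9911² = 2445.0296.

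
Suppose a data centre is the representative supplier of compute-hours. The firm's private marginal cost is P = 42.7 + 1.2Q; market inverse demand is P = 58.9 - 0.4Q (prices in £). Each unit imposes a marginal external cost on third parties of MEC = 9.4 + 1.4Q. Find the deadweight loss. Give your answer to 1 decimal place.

Market equilibrium (private): 42.7 + 1.2Q = 58.9 - 0.4Q → Q_m = 10.1250.
Social marginal cost = private MC + MEC = 52.1 + 2.6Q.
Set SMC = demand: 52.1 + 2.6Q = 58.9 - 0.4Q → Q* = 2.2667.
The welfare-loss triangle has base |Q_m − Q*| and height MEC(Q_m) (the vertical gap between SMC and demand is zero at Q* and MEC at Q_m).
DWL = ½ × 7.8583 × 23.5750 = 92.6297.

DWL = £92.6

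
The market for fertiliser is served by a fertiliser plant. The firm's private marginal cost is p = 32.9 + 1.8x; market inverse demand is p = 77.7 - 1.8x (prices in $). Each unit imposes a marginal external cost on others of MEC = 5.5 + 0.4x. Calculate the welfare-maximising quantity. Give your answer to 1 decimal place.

Social marginal cost = private MC + MEC = 38.4 + 2.2x.
Set SMC = demand: 38.4 + 2.2x = 77.7 - 1.8x → x* = 9.8250.

x* = 9.8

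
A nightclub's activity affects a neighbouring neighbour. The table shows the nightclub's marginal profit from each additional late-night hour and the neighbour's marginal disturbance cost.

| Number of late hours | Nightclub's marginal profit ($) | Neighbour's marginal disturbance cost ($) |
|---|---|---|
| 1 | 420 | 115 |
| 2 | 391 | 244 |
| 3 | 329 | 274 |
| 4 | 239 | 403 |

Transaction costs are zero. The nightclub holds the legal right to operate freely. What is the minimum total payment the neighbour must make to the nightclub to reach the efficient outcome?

Left alone the nightclub would choose level 4 (marginal profit stays positive).
Efficient level: k* = 3 (marginal profit ≥ marginal disturbance cost through 3).
The neighbour must at least cover the nightclub's forgone profit from cutting 4→3: 239 = 239.

$239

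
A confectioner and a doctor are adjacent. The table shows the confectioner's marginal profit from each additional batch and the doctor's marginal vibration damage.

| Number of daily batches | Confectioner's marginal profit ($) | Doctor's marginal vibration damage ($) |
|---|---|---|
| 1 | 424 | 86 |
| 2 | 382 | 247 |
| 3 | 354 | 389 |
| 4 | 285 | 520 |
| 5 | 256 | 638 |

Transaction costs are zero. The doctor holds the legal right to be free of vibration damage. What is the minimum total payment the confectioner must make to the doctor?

Efficient level: marginal profit ≥ marginal vibration damage through level 2, so k* = 2.
With the doctor holding the right, the confectioner must at least compensate total damage at k*: 86 + 247 = 333.

$333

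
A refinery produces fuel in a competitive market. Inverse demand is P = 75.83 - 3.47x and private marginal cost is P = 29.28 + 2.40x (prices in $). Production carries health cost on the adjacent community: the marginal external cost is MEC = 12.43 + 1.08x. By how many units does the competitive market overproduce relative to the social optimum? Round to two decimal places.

3.02 units

Market equilibrium (private): 29.28 + 2.40x = 75.83 - 3.47x → x_m = 7.9302.
Social marginal cost = private MC + MEC = 41.71 + 3.48x.
Set SMC = demand: 41.71 + 3.48x = 75.83 - 3.47x → x* = 4.9094.
Gap = |7.9302 − 4.9094| = 3.0208.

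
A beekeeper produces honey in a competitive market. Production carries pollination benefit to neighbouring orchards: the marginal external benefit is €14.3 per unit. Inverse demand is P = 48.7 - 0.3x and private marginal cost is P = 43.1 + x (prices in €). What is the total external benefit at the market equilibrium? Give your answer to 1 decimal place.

€61.6

Market equilibrium (private): 43.1 + x = 48.7 - 0.3x → x_m = 4.3077.
Total external benefit = MEB × x_m = 14.3 × 4.3077 = 61.6001.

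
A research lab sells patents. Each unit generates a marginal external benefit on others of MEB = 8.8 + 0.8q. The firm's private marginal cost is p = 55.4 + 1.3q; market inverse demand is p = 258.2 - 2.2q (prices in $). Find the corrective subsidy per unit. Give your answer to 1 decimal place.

Social marginal cost = private MC − MEB = 46.6 + 0.5q.
Set SMC = demand: 46.6 + 0.5q = 258.2 - 2.2q → q* = 78.3704.
The Pigouvian subsidy equals MEB at q*: 8.8 + 0.8×78.3704 = 71.4963.

subsidy = $71.5 per unit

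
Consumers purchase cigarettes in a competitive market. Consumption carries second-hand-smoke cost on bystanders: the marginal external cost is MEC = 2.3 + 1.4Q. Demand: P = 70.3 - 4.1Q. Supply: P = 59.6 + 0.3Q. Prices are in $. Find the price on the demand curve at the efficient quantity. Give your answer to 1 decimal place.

P = $64.4

Social marginal benefit = demand − MEC = 68.0 - 5.5Q.
Set SMB = MC: 68.0 - 5.5Q = 59.6 + 0.3Q → Q* = 1.4483.
Consumer price on the demand curve at Q*: 70.3 − 4.1×1.4483 = 64.3620.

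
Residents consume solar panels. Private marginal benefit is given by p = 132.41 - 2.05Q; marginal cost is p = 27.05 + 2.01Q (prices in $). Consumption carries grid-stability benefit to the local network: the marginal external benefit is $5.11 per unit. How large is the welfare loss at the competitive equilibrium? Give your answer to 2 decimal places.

DWL = $3.22

Market equilibrium (private): 27.05 + 2.01Q = 132.41 - 2.05Q → Q_m = 25.9507.
Social marginal benefit = demand + MEB = 137.52 - 2.05Q.
Set SMB = MC: 137.52 - 2.05Q = 27.05 + 2.01Q → Q* = 27.2094.
The loss is the area between SMB and MC from Q* to Q_m; with linear curves that's a triangle of height MEB(Q_m).
DWL = ½ × 1.2587 × 5.1100 = 3.2160.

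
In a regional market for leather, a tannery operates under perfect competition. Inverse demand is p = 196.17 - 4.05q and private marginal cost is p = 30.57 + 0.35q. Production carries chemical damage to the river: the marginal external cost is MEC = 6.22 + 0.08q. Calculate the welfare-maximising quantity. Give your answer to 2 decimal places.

q* = 35.58

Social marginal cost = private MC + MEC = 36.79 + 0.43q.
Set SMC = demand: 36.79 + 0.43q = 196.17 - 4.05q → q* = 35.5759.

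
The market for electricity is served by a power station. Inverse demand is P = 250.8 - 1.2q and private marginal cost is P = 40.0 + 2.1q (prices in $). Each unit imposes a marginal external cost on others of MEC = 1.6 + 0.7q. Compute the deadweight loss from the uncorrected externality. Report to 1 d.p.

Market equilibrium (private): 40.0 + 2.1q = 250.8 - 1.2q → q_m = 63.8788.
Social marginal cost = private MC + MEC = 41.6 + 2.8q.
Set SMC = demand: 41.6 + 2.8q = 250.8 - 1.2q → q* = 52.3000.
The loss is the area between SMC and demand from q* to q_m; with linear curves that's a triangle of height MEC(q_m).
DWL = ½ × 11.5788 × 46.3152 = 268.1372.

DWL = $268.1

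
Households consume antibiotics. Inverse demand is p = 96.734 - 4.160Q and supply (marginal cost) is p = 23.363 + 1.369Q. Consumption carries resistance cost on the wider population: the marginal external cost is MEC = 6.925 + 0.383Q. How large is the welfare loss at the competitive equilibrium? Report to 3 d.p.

Market equilibrium (private): 23.363 + 1.369Q = 96.734 - 4.160Q → Q_m = 13.2702.
Social marginal benefit = demand − MEC = 89.809 - 4.543Q.
Set SMB = MC: 89.809 - 4.543Q = 23.363 + 1.369Q → Q* = 11.2392.
The welfare-loss triangle has base |Q_m − Q*| and height MEC(Q_m) (the vertical gap between SMB and MC is zero at Q* and MEC at Q_m).
DWL = ½ × 2.0310 × 12.0075 = 12.1936.

DWL = 12.194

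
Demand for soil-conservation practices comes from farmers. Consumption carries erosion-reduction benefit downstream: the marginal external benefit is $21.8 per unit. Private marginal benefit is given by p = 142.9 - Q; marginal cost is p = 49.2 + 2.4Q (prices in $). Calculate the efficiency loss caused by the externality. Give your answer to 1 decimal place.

Market equilibrium (private): 49.2 + 2.4Q = 142.9 - Q → Q_m = 27.5588.
Social marginal benefit = demand + MEB = 164.7 - Q.
Set SMB = MC: 164.7 - Q = 49.2 + 2.4Q → Q* = 33.9706.
The loss is the area between SMB and MC from Q* to Q_m; with linear curves that's a triangle of height MEB(Q_m).
DWL = ½ × 6.4118 × 21.8000 = 69.8886.

DWL = $69.9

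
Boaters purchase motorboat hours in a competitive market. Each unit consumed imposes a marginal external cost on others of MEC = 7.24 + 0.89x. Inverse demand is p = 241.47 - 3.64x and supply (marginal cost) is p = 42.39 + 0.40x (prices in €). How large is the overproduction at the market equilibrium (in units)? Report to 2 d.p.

Market equilibrium (private): 42.39 + 0.40x = 241.47 - 3.64x → x_m = 49.2772.
Social marginal benefit = demand − MEC = 234.23 - 4.53x.
Set SMB = MC: 234.23 - 4.53x = 42.39 + 0.40x → x* = 38.9128.
Gap = |49.2772 − 38.9128| = 10.3644.

10.36 units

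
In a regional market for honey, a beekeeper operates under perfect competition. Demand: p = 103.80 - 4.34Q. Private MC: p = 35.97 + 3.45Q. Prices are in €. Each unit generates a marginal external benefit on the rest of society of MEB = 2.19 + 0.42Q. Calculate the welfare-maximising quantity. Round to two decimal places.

Social marginal cost = private MC − MEB = 33.78 + 3.03Q.
Set SMC = demand: 33.78 + 3.03Q = 103.80 - 4.34Q → Q* = 9.5007.

Q* = 9.50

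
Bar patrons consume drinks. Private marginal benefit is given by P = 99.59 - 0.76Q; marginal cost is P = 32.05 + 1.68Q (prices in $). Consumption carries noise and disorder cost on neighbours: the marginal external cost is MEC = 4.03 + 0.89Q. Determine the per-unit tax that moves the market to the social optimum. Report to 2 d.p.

tax = $21.00 per unit

Social marginal benefit = demand − MEC = 95.56 - 1.65Q.
Set SMB = MC: 95.56 - 1.65Q = 32.05 + 1.68Q → Q* = 19.0721.
The Pigouvian tax equals MEC at Q*: 4.03 + 0.89×19.0721 = 21.0042.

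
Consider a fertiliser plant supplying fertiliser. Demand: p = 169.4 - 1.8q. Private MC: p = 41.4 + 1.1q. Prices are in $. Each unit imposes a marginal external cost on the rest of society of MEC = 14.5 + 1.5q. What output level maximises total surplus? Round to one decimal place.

Social marginal cost = private MC + MEC = 55.9 + 2.6q.
Set SMC = demand: 55.9 + 2.6q = 169.4 - 1.8q → q* = 25.7955.

q* = 25.8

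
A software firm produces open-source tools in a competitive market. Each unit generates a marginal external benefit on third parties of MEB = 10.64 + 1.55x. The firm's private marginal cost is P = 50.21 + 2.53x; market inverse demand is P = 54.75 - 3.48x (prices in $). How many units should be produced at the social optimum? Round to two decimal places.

Social marginal cost = private MC − MEB = 39.57 + 0.98x.
Set SMC = demand: 39.57 + 0.98x = 54.75 - 3.48x → x* = 3.4036.

x* = 3.40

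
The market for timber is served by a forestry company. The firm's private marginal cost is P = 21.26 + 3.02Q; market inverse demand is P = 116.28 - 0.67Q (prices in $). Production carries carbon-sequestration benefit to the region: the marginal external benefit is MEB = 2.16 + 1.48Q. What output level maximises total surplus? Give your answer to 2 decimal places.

Q* = 43.97

Social marginal cost = private MC − MEB = 19.10 + 1.54Q.
Set SMC = demand: 19.10 + 1.54Q = 116.28 - 0.67Q → Q* = 43.9729.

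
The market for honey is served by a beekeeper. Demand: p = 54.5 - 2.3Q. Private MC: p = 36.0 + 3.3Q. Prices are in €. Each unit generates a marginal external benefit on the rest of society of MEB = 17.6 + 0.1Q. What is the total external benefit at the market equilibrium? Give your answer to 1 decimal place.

Market equilibrium (private): 36.0 + 3.3Q = 54.5 - 2.3Q → Q_m = 3.3036.
Total external benefit = ∫₀^{Q_m} (17.6 + 0.1Q) dQ = 17.6×3.3036 + ½×0.1×3.3036² = 58.6890.

€58.7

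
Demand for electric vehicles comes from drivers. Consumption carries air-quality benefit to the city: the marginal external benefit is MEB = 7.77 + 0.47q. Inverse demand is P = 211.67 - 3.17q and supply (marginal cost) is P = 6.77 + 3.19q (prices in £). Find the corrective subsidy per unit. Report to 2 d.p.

Social marginal benefit = demand + MEB = 219.44 - 2.70q.
Set SMB = MC: 219.44 - 2.70q = 6.77 + 3.19q → q* = 36.1070.
The Pigouvian subsidy equals MEB at q*: 7.77 + 0.47×36.1070 = 24.7403.

subsidy = £24.74 per unit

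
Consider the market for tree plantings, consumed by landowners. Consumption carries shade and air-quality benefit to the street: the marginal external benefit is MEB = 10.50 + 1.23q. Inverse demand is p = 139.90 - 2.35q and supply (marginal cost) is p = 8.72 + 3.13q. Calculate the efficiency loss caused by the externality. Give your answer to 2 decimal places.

Market equilibrium (private): 8.72 + 3.13q = 139.90 - 2.35q → q_m = 23.9380.
Social marginal benefit = demand + MEB = 150.40 - 1.12q.
Set SMB = MC: 150.40 - 1.12q = 8.72 + 3.13q → q* = 33.3365.
The welfare-loss triangle has base |q_m − q*| and height MEB(q_m) (the vertical gap between SMB and MC is zero at q* and MEB at q_m).
DWL = ½ × 9.3985 × 39.9437 = 187.7054.

DWL = 187.71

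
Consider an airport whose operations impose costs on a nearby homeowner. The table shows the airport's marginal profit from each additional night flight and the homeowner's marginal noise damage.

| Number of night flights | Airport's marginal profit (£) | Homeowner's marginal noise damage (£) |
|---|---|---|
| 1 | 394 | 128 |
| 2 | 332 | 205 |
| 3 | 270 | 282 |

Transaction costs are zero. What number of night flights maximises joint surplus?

Bargaining reaches the level where marginal profit last exceeds marginal noise damage.
That holds through level 2 (332 ≥ 205) but not at 3 (270 < 282).

2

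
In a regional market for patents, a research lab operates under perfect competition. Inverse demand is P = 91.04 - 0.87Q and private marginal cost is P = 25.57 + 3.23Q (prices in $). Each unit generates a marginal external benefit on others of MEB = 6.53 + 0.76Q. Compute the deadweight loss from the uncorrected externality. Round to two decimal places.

Market equilibrium (private): 25.57 + 3.23Q = 91.04 - 0.87Q → Q_m = 15.9683.
Social marginal cost = private MC − MEB = 19.04 + 2.47Q.
Set SMC = demand: 19.04 + 2.47Q = 91.04 - 0.87Q → Q* = 21.5569.
Height of the DWL triangle at Q_m is demand(Q_m) − SMC(Q_m) = MEB(Q_m) = 18.6659.
DWL = ½ × 5.5886 × 18.6659 = 52.1581.

DWL = $52.16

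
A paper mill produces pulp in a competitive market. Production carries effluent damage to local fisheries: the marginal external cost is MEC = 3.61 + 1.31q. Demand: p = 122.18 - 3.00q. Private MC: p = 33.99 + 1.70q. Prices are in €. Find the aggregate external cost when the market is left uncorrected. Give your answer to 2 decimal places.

€298.35

Market equilibrium (private): 33.99 + 1.70q = 122.18 - 3.00q → q_m = 18.7638.
Total external cost = ∫₀^{q_m} (3.61 + 1.31q) dq = 3.61×18.7638 + ½×1.31×18.7638² = 298.3498.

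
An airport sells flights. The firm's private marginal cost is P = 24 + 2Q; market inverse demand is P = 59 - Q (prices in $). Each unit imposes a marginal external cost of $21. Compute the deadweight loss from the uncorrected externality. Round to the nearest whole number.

DWL = $74

Market equilibrium (private): 24 + 2Q = 59 - Q → Q_m = 11.6667.
Social marginal cost = private MC + MEC = 45 + 2Q.
Set SMC = demand: 45 + 2Q = 59 - Q → Q* = 4.6667.
The loss is the area between SMC and demand from Q* to Q_m; with linear curves that's a triangle of height MEC(Q_m).
DWL = ½ × 7.0000 × 21.0000 = 73.5000.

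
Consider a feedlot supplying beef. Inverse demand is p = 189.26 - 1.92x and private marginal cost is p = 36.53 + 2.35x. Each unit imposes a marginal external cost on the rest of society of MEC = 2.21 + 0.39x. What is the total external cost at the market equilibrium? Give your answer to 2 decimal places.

Market equilibrium (private): 36.53 + 2.35x = 189.26 - 1.92x → x_m = 35.7681.
Total external cost = ∫₀^{x_m} (2.21 + 0.39x) dx = 2.21×35.7681 + ½×0.39×35.7681² = 328.5221.

328.52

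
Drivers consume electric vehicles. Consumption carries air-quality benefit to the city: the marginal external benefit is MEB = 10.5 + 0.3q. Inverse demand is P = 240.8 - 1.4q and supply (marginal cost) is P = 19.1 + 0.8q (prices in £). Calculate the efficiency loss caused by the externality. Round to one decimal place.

Market equilibrium (private): 19.1 + 0.8q = 240.8 - 1.4q → q_m = 100.7727.
Social marginal benefit = demand + MEB = 251.3 - 1.1q.
Set SMB = MC: 251.3 - 1.1q = 19.1 + 0.8q → q* = 122.2105.
Height of the DWL triangle at q_m is SMB(q_m) − MC(q_m) = MEB(q_m) = 40.7318.
DWL = ½ × 21.4378 × 40.7318 = 436.6001.

DWL = £436.6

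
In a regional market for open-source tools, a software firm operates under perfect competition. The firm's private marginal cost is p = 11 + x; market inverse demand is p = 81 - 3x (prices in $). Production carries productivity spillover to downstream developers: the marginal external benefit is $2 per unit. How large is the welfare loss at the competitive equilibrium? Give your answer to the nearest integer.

DWL = $1

Market equilibrium (private): 11 + x = 81 - 3x → x_m = 17.5000.
Social marginal cost = private MC − MEB = 9 + x.
Set SMC = demand: 9 + x = 81 - 3x → x* = 18.0000.
Height of the DWL triangle at x_m is demand(x_m) − SMC(x_m) = MEB(x_m) = 2.0000.
DWL = ½ × 0.5000 × 2.0000 = 0.5000.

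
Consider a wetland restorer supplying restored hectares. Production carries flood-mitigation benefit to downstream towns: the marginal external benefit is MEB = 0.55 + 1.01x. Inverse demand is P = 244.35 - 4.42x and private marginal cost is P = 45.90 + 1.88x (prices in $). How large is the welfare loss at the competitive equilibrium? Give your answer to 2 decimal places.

DWL = $99.01

Market equilibrium (private): 45.90 + 1.88x = 244.35 - 4.42x → x_m = 31.5000.
Social marginal cost = private MC − MEB = 45.35 + 0.87x.
Set SMC = demand: 45.35 + 0.87x = 244.35 - 4.42x → x* = 37.6181.
The loss is the area between SMC and demand from x* to x_m; with linear curves that's a triangle of height MEB(x_m).
DWL = ½ × 6.1181 × 32.3650 = 99.0062.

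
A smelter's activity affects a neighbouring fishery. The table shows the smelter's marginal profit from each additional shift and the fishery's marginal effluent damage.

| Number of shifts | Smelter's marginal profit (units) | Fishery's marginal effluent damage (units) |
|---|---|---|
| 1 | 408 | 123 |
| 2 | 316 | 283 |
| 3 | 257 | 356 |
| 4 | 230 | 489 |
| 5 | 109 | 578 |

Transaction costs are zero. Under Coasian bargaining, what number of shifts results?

2

Bargaining reaches the level where marginal profit last exceeds marginal effluent damage.
That holds through level 2 (316 ≥ 283) but not at 3 (257 < 356).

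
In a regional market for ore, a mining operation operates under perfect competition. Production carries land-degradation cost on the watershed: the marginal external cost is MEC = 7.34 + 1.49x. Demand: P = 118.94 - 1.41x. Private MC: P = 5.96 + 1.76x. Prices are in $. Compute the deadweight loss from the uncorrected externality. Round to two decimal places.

Market equilibrium (private): 5.96 + 1.76x = 118.94 - 1.41x → x_m = 35.6404.
Social marginal cost = private MC + MEC = 13.30 + 3.25x.
Set SMC = demand: 13.30 + 3.25x = 118.94 - 1.41x → x* = 22.6695.
The loss is the area between SMC and demand from x* to x_m; with linear curves that's a triangle of height MEC(x_m).
DWL = ½ × 12.9709 × 60.4442 = 392.0078.

DWL = $392.01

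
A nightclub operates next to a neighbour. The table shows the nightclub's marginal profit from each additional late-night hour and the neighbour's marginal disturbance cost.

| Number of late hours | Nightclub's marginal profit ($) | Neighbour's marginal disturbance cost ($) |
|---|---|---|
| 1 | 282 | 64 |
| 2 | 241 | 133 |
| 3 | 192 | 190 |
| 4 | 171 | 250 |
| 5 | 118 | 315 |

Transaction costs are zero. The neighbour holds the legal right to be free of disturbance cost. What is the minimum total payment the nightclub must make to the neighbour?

$387

Efficient level: marginal profit ≥ marginal disturbance cost through level 3, so k* = 3.
With the neighbour holding the right, the nightclub must at least compensate total damage at k*: 64 + 133 + 190 = 387.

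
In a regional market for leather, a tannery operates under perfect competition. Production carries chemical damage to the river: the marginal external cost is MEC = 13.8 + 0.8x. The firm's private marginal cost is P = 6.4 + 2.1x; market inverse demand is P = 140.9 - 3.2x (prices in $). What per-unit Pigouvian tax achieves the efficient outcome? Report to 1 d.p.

Social marginal cost = private MC + MEC = 20.2 + 2.9x.
Set SMC = demand: 20.2 + 2.9x = 140.9 - 3.2x → x* = 19.7869.
The Pigouvian tax equals MEC at x*: 13.8 + 0.8×19.7869 = 29.6295.

tax = $29.6 per unit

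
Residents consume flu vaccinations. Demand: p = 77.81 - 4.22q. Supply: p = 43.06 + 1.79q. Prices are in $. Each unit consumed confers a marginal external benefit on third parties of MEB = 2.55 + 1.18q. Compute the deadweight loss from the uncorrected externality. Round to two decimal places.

Market equilibrium (private): 43.06 + 1.79q = 77.81 - 4.22q → q_m = 5.7820.
Social marginal benefit = demand + MEB = 80.36 - 3.04q.
Set SMB = MC: 80.36 - 3.04q = 43.06 + 1.79q → q* = 7.7226.
Between q* and q_m the wedge SMB − MC runs linearly from 0 to MEB(q_m), so the loss is a triangle.
DWL = ½ × 1.9406 × 9.3728 = 9.0944.

DWL = $9.09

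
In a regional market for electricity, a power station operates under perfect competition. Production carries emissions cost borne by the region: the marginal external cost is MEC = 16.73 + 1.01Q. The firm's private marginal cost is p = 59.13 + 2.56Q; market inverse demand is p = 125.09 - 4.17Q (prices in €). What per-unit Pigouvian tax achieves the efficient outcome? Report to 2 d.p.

Social marginal cost = private MC + MEC = 75.86 + 3.57Q.
Set SMC = demand: 75.86 + 3.57Q = 125.09 - 4.17Q → Q* = 6.3605.
The Pigouvian tax equals MEC at Q*: 16.73 + 1.01×6.3605 = 23.1541.

tax = €23.15 per unit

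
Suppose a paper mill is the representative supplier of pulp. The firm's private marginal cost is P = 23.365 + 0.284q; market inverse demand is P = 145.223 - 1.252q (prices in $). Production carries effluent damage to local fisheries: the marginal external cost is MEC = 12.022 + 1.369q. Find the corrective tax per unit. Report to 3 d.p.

tax = $63.783 per unit

Social marginal cost = private MC + MEC = 35.387 + 1.653q.
Set SMC = demand: 35.387 + 1.653q = 145.223 - 1.252q → q* = 37.8093.
The Pigouvian tax equals MEC at q*: 12.022 + 1.369×37.8093 = 63.7829.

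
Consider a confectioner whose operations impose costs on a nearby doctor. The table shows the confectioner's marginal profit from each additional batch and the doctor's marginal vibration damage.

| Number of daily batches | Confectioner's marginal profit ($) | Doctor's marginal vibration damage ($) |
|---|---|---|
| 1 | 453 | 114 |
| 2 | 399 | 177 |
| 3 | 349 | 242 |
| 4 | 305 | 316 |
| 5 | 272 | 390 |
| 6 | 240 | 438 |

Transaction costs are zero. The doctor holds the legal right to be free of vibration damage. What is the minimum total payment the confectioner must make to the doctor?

Efficient level: marginal profit ≥ marginal vibration damage through level 3, so k* = 3.
With the doctor holding the right, the confectioner must at least compensate total damage at k*: 114 + 177 + 242 = 533.

$533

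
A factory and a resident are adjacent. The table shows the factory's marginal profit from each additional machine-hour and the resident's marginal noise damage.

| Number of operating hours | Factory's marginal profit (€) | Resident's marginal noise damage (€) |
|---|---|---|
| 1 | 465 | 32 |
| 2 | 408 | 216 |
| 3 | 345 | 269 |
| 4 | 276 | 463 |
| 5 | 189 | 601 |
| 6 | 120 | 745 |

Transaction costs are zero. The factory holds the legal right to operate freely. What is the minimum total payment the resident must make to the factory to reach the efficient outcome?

Left alone the factory would choose level 6 (marginal profit stays positive).
Efficient level: k* = 3 (marginal profit ≥ marginal noise damage through 3).
The resident must at least cover the factory's forgone profit from cutting 6→3: 276 + 189 + 120 = 585.

€585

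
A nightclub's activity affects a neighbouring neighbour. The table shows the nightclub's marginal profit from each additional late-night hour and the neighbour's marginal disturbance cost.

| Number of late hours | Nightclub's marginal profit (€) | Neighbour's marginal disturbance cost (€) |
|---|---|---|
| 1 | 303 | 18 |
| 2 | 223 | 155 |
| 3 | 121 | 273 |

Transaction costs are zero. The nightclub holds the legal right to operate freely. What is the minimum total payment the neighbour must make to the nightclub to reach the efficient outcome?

Left alone the nightclub would choose level 3 (marginal profit stays positive).
Efficient level: k* = 2 (marginal profit ≥ marginal disturbance cost through 2).
The neighbour must at least cover the nightclub's forgone profit from cutting 3→2: 121 = 121.

€121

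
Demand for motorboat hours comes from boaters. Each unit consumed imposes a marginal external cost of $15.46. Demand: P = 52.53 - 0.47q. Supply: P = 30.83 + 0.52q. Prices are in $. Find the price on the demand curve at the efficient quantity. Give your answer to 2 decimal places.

Social marginal benefit = demand − MEC = 37.07 - 0.47q.
Set SMB = MC: 37.07 - 0.47q = 30.83 + 0.52q → q* = 6.3030.
Consumer price on the demand curve at q*: 52.53 − 0.47×6.3030 = 49.5676.

P = $49.57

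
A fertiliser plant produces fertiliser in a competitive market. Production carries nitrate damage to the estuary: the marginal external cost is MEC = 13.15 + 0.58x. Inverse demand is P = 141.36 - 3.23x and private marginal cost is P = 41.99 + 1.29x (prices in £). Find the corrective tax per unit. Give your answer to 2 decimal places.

tax = £22.96 per unit

Social marginal cost = private MC + MEC = 55.14 + 1.87x.
Set SMC = demand: 55.14 + 1.87x = 141.36 - 3.23x → x* = 16.9059.
The Pigouvian tax equals MEC at x*: 13.15 + 0.58×16.9059 = 22.9554.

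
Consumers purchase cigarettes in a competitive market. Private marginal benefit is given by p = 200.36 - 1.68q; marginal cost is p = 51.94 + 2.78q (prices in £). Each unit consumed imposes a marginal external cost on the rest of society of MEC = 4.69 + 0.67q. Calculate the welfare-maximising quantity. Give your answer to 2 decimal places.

q* = 28.02

Social marginal benefit = demand − MEC = 195.67 - 2.35q.
Set SMB = MC: 195.67 - 2.35q = 51.94 + 2.78q → q* = 28.0175.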